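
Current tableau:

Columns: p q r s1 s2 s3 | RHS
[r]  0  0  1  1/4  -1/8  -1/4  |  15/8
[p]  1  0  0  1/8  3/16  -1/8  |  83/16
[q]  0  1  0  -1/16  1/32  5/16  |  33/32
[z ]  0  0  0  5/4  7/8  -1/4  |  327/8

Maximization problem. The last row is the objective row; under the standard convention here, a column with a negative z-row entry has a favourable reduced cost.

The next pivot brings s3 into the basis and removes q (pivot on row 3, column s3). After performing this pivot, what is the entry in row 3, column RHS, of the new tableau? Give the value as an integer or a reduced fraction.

33/10

Pivot element is row 3, column s3: 5/16.
Normalize row 3: new (row 3, RHS) = (33/32)/(5/16) = 33/10.
Row 3 is the pivot row, so the entry is 33/10.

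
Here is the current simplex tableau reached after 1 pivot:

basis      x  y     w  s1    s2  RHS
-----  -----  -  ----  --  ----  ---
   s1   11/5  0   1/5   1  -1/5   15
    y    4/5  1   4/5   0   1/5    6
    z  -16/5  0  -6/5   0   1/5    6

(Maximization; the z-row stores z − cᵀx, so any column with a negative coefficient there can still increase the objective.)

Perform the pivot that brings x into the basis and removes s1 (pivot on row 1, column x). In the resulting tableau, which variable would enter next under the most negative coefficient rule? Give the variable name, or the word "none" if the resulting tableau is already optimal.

Pivot element 11/5. New z-row = old z-row − (-16/5)·(row 1/(11/5)).
Updated z-row coefficients: x: 0, y: 0, w: -10/11, s1: 16/11, s2: -1/11.
The most negative is -10/11 in column w, so w would enter next.

w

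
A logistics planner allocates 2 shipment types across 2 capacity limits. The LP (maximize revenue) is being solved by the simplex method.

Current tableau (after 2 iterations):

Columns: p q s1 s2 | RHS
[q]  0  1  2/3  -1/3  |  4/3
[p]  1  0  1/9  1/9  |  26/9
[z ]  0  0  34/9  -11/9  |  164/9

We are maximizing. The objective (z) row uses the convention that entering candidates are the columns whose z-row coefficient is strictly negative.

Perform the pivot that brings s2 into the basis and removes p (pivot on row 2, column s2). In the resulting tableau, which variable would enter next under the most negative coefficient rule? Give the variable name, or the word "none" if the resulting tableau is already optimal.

Pivot element 1/9. New z-row = old z-row − (-11/9)·(row 2/(1/9)).
Updated z-row coefficients: p: 11, q: 0, s1: 5, s2: 0.
No coefficient is strictly negative; the tableau after this pivot is optimal.

none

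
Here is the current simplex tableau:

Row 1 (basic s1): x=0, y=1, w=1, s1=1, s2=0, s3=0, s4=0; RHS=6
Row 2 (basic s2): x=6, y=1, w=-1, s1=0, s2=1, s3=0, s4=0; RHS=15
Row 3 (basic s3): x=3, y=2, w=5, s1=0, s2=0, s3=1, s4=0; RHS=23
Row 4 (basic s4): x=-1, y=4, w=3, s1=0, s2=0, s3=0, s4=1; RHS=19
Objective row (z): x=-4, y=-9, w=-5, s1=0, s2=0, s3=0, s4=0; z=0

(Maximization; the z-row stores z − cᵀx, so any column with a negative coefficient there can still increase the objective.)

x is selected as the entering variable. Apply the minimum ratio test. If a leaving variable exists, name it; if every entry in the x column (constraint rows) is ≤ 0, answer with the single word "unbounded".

s2

Ratios: row 1 (s1): entry 0 ≤ 0, skip; row 2 (s2): 15/6 = 5/2; row 3 (s3): 23/3 = 23/3; row 4 (s4): entry -1 ≤ 0, skip.
Minimum ratio is in the s2 row, so s2 leaves.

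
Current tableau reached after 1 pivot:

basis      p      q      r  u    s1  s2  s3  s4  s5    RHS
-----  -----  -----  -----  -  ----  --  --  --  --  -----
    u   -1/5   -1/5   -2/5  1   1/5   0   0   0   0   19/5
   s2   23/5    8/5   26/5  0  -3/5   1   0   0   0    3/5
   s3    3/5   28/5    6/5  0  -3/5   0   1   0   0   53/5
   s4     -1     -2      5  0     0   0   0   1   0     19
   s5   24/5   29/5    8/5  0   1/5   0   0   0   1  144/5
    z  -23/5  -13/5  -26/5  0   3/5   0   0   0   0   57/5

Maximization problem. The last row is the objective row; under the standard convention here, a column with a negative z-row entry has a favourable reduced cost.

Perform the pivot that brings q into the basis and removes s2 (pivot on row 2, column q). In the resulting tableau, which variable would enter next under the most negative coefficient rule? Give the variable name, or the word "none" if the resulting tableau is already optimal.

s1

Pivot element 8/5. New z-row = old z-row − (-13/5)·(row 2/(8/5)).
Updated z-row coefficients: p: 23/8, q: 0, r: 13/4, u: 0, s1: -3/8, s2: 13/8, s3: 0, s4: 0, s5: 0.
The most negative is -3/8 in column s1, so s1 would enter next.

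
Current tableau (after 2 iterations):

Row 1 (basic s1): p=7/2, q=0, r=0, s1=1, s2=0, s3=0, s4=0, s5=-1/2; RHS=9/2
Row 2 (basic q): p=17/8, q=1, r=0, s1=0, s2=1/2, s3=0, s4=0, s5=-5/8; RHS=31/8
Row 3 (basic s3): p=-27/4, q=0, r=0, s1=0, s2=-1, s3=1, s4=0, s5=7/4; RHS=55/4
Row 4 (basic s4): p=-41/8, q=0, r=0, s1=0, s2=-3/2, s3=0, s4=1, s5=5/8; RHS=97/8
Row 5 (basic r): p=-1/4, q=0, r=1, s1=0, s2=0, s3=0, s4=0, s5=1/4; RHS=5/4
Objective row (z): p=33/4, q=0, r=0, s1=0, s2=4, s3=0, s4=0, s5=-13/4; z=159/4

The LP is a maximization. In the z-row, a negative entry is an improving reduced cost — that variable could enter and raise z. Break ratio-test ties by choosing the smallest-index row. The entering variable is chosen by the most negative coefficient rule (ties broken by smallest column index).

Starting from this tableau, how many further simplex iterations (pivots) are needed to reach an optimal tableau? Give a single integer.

1

pivot: s5 in, r out → z = 56
No improving column remains; optimal.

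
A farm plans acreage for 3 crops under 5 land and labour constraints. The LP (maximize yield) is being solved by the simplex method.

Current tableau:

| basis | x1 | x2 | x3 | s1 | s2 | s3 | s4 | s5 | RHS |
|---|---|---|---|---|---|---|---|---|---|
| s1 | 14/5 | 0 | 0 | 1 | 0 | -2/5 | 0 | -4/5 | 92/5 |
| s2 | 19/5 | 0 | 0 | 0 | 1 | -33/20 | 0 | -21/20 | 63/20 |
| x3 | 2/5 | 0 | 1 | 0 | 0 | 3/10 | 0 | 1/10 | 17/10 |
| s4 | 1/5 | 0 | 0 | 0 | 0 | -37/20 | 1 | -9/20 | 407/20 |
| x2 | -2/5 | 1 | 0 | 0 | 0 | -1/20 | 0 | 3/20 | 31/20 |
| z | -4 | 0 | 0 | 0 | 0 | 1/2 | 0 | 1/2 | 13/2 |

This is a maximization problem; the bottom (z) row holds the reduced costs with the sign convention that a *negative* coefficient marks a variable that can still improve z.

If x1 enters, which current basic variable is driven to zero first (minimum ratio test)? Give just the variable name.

Ratios: row 1 (s1): (92/5)/(14/5) = 46/7; row 2 (s2): (63/20)/(19/5) = 63/76; row 3 (x3): (17/10)/(2/5) = 17/4; row 4 (s4): (407/20)/(1/5) = 407/4; row 5 (x2): entry -2/5 ≤ 0, skip.
Minimum ratio 63/76 is in the s2 row, so s2 leaves.

s2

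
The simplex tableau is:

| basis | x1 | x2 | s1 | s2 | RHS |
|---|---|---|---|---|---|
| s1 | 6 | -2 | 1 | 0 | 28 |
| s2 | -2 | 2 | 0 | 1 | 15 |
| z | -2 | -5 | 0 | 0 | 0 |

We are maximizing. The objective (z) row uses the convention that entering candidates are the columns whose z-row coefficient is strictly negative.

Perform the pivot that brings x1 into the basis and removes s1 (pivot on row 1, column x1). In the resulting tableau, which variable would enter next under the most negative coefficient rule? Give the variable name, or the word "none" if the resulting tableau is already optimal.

Pivot element 6. New z-row = old z-row − (-2)·(row 1/6).
Updated z-row coefficients: x1: 0, x2: -17/3, s1: 1/3, s2: 0.
The most negative is -17/3 in column x2, so x2 would enter next.

x2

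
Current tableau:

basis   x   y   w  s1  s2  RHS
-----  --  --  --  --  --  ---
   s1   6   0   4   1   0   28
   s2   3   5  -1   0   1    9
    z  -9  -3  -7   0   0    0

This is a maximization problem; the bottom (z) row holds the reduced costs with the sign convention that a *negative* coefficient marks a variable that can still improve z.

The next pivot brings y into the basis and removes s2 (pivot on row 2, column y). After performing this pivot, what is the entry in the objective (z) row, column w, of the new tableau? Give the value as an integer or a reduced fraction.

-38/5

Pivot element is row 2, column y: 5.
Normalize row 2: new (row 2, w) = (-1)/5 = -1/5.
z-row ← z-row − (-3)·(new row 2): -7 − (-3)·(-1/5) = -38/5.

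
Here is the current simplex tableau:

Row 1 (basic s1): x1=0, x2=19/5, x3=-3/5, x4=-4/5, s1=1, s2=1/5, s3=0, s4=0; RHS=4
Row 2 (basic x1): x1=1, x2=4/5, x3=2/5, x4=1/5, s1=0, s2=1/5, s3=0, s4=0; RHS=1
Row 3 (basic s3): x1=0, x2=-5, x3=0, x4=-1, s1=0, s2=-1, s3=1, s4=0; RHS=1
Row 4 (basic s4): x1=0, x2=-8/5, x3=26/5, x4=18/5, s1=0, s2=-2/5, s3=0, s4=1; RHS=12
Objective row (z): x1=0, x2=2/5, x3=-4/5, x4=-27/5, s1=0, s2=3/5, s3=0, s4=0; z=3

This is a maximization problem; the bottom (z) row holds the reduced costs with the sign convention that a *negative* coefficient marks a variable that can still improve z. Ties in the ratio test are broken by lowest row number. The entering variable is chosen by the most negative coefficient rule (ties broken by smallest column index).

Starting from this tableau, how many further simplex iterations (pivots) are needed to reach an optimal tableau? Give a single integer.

2

pivot: x4 in, s4 out → z = 21
pivot: x2 in, x1 out → z = 87/4
No improving column remains; optimal.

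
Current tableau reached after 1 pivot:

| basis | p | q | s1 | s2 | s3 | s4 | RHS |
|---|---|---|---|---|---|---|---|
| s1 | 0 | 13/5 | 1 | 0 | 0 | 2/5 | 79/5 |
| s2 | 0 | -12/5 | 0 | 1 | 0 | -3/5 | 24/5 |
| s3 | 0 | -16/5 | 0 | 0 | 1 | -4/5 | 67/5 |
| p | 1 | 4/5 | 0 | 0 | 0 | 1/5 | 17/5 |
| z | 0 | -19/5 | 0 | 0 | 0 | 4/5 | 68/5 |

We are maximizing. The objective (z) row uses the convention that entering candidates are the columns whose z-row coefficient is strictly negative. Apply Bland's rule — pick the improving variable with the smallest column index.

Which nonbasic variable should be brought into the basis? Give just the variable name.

q

Objective-row coefficients: p: 0, q: -19/5, s1: 0, s2: 0, s3: 0, s4: 4/5.
Improving columns: q. Bland's rule picks the smallest column index → q.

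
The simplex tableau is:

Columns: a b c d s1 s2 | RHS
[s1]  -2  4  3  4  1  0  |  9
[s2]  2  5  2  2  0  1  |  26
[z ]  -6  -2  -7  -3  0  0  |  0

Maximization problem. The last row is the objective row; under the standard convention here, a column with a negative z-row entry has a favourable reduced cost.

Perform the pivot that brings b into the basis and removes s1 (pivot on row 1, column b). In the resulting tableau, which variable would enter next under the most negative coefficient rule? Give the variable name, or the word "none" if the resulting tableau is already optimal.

a

Pivot element 4. New z-row = old z-row − (-2)·(row 1/4).
Updated z-row coefficients: a: -7, b: 0, c: -11/2, d: -1, s1: 1/2, s2: 0.
The most negative is -7 in column a, so a would enter next.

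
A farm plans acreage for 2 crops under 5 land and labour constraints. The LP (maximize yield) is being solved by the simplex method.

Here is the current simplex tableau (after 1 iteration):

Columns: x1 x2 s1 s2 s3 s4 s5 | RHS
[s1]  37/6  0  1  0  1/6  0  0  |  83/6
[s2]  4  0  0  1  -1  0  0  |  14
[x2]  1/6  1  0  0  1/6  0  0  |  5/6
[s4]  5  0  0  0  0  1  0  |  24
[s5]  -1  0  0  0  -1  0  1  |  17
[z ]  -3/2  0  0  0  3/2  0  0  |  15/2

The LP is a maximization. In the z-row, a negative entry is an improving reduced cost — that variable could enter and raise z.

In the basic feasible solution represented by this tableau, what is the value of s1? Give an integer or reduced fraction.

s1 is basic (row 1); its value is the RHS of that row: 83/6.

83/6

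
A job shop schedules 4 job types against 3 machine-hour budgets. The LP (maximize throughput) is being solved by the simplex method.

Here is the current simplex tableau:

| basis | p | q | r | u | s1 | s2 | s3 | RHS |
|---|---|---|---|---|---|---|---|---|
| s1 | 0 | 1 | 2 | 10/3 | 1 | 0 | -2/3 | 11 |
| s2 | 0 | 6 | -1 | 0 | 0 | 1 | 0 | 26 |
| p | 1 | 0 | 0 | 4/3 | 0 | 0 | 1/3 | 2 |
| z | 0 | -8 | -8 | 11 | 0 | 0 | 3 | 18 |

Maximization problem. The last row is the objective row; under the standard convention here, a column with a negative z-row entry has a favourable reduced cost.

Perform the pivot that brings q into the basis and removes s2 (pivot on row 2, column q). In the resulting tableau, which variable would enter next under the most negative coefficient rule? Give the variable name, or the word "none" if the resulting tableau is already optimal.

Pivot element 6. New z-row = old z-row − (-8)·(row 2/6).
Updated z-row coefficients: p: 0, q: 0, r: -28/3, u: 11, s1: 0, s2: 4/3, s3: 3.
The most negative is -28/3 in column r, so r would enter next.

r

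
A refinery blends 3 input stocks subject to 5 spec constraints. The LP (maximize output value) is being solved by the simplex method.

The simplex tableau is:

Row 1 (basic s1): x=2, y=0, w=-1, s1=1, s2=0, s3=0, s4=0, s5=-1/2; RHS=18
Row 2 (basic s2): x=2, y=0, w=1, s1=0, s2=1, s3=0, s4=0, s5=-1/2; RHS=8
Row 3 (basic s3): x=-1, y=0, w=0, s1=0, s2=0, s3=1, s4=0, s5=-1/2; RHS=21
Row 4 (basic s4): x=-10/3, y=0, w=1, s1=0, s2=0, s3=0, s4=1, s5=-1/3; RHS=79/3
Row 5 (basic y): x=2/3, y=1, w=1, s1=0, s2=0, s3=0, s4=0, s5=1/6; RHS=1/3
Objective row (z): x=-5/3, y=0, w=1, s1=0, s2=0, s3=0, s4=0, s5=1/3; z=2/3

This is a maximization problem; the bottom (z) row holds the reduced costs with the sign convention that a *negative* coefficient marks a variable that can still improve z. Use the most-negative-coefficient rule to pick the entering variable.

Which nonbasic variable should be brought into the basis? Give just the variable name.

x

Objective-row coefficients: x: -5/3, y: 0, w: 1, s1: 0, s2: 0, s3: 0, s4: 0, s5: 1/3.
The most negative is -5/3 in column x, so x enters.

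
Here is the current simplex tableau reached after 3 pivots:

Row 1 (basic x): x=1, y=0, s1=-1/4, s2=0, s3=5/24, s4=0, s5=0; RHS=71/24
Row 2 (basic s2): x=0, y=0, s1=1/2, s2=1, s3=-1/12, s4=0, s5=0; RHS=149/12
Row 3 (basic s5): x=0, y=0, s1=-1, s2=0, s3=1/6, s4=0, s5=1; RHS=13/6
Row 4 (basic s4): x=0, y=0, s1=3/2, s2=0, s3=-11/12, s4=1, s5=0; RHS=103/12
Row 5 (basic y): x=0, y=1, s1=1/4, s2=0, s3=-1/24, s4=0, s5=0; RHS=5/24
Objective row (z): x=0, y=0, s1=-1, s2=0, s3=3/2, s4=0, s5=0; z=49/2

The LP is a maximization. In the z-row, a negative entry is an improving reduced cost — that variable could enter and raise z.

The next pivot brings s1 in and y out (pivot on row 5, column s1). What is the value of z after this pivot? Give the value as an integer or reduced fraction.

76/3

Minimum ratio for s1: (5/24)/(1/4) = 5/6.
z changes by −(z-row coeff of s1)·ratio = −(-1)·(5/6) = 5/6.
New z = 49/2 + (5/6) = 76/3.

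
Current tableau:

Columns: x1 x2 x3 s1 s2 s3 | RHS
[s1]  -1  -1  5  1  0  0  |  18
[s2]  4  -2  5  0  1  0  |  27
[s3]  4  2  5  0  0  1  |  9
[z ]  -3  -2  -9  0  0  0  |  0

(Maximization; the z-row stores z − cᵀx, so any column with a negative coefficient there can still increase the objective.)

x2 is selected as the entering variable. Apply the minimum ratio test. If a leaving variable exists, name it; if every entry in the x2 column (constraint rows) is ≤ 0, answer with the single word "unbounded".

s3

Ratios: row 1 (s1): entry -1 ≤ 0, skip; row 2 (s2): entry -2 ≤ 0, skip; row 3 (s3): 9/2 = 9/2.
Minimum ratio is in the s3 row, so s3 leaves.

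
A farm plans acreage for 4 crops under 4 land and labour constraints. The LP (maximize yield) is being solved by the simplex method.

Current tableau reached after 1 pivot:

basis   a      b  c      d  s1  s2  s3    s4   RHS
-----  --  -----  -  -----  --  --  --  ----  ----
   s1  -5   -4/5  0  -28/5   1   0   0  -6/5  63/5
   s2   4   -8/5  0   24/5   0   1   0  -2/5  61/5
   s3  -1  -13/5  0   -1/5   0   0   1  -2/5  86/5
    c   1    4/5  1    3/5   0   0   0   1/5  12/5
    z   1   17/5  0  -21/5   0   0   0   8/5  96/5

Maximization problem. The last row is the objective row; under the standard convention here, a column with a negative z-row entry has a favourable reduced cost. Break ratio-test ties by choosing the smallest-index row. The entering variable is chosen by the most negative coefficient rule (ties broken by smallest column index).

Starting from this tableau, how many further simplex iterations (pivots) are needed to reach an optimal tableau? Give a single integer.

pivot: d in, s2 out → z = 239/8
No improving column remains; optimal.

1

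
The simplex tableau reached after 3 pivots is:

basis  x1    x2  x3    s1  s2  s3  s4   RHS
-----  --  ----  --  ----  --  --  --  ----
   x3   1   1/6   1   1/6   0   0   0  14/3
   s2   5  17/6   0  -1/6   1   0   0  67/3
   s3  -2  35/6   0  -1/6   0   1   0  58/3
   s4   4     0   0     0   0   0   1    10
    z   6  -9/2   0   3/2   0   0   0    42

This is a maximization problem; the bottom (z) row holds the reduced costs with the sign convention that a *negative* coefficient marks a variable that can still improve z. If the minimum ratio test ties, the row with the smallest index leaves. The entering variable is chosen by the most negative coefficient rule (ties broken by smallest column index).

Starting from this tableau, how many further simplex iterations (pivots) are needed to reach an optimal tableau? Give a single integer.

pivot: x2 in, s3 out → z = 1992/35
No improving column remains; optimal.

1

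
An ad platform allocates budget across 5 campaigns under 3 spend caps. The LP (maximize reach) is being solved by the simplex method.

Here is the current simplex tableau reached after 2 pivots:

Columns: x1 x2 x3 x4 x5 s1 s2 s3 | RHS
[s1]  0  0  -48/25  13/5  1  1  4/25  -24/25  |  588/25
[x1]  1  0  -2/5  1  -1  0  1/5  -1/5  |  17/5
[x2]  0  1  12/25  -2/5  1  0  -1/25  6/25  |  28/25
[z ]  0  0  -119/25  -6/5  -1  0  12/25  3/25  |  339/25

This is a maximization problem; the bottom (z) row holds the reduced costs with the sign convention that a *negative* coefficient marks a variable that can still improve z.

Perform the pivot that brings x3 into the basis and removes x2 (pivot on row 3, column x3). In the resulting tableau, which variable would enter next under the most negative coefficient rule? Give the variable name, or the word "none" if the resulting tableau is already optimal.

x4

Pivot element 12/25. New z-row = old z-row − (-119/25)·(row 3/(12/25)).
Updated z-row coefficients: x1: 0, x2: 119/12, x3: 0, x4: -31/6, x5: 107/12, s1: 0, s2: 1/12, s3: 5/2.
The most negative is -31/6 in column x4, so x4 would enter next.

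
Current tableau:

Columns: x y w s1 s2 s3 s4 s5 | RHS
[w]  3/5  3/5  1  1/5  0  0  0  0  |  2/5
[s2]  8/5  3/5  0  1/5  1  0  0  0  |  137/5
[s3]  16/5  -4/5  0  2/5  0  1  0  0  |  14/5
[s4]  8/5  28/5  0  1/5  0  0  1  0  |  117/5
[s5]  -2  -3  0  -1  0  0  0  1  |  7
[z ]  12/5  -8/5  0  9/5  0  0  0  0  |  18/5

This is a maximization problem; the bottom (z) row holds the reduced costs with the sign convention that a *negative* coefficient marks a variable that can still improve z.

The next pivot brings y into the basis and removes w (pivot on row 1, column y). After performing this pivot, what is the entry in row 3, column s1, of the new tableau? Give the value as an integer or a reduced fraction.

Pivot element is row 1, column y: 3/5.
Normalize row 1: new (row 1, s1) = (1/5)/(3/5) = 1/3.
row 3 ← row 3 − (-4/5)·(new row 1): 2/5 − (-4/5)·(1/3) = 2/3.

2/3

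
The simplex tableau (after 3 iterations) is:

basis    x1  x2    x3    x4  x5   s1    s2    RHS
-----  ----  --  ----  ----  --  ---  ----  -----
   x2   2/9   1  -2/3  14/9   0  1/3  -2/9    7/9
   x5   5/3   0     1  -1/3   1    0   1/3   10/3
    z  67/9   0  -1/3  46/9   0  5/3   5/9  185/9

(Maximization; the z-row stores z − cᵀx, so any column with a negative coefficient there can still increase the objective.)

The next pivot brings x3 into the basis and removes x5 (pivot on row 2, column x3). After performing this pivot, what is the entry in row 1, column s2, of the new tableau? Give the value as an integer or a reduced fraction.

0

Pivot element is row 2, column x3: 1.
Normalize row 2: new (row 2, s2) = (1/3)/1 = 1/3.
row 1 ← row 1 − (-2/3)·(new row 2): -2/9 − (-2/3)·(1/3) = 0.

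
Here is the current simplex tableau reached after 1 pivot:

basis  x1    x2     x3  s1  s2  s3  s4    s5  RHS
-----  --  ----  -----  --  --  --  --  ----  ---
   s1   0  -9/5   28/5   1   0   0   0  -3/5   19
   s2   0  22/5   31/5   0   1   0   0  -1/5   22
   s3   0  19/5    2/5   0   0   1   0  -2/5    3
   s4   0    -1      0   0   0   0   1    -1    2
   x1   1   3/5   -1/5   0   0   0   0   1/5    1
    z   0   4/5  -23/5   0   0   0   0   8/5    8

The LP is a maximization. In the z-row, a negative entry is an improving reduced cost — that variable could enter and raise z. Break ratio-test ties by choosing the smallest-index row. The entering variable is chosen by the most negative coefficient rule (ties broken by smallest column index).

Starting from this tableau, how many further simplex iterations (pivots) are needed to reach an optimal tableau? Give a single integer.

2

pivot: x3 in, s1 out → z = 661/28
pivot: x2 in, s2 out → z = 4244/179
No improving column remains; optimal.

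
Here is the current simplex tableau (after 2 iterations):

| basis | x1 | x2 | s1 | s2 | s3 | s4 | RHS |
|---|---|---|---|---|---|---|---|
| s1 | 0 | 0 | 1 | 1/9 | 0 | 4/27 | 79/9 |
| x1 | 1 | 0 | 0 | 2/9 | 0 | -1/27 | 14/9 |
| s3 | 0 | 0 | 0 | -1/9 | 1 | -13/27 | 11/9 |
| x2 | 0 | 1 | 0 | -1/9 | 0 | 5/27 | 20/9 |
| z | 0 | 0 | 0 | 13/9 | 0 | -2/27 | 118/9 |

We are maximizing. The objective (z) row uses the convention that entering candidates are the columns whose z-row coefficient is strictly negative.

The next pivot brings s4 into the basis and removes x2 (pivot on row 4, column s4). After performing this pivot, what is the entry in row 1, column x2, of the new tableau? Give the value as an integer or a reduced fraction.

-4/5

Pivot element is row 4, column s4: 5/27.
Normalize row 4: new (row 4, x2) = 1/(5/27) = 27/5.
row 1 ← row 1 − (4/27)·(new row 4): 0 − (4/27)·(27/5) = -4/5.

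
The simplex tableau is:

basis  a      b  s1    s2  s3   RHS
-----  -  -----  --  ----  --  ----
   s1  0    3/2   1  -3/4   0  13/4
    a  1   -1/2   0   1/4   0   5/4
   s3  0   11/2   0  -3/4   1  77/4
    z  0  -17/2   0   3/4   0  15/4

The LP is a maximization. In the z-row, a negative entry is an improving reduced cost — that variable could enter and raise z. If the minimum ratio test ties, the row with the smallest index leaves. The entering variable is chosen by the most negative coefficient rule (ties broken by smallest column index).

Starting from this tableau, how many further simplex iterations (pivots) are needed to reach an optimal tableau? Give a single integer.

pivot: b in, s1 out → z = 133/6
pivot: s2 in, s3 out → z = 35
pivot: s1 in, a out → z = 161/4
No improving column remains; optimal.

3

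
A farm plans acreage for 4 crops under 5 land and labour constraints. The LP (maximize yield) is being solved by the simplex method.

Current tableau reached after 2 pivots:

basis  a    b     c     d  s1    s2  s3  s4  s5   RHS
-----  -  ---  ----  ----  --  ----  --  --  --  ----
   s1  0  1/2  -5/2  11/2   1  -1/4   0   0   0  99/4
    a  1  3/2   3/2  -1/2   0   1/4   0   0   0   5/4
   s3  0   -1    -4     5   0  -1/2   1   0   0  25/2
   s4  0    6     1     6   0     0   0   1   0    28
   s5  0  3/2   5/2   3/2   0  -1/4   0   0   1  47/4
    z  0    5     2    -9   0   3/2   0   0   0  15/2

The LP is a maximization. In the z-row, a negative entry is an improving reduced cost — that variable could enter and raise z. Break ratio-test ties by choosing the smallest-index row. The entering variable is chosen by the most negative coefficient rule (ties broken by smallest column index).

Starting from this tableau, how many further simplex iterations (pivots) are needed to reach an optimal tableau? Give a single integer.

2

pivot: d in, s3 out → z = 30
pivot: c in, s5 out → z = 1526/37
No improving column remains; optimal.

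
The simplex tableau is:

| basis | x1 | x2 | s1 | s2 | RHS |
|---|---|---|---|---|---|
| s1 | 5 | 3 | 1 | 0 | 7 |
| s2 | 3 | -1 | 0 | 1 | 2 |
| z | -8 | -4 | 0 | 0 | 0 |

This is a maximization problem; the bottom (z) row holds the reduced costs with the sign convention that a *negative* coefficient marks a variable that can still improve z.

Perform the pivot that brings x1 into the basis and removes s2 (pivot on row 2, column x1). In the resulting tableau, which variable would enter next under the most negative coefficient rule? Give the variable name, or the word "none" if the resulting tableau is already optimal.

x2

Pivot element 3. New z-row = old z-row − (-8)·(row 2/3).
Updated z-row coefficients: x1: 0, x2: -20/3, s1: 0, s2: 8/3.
The most negative is -20/3 in column x2, so x2 would enter next.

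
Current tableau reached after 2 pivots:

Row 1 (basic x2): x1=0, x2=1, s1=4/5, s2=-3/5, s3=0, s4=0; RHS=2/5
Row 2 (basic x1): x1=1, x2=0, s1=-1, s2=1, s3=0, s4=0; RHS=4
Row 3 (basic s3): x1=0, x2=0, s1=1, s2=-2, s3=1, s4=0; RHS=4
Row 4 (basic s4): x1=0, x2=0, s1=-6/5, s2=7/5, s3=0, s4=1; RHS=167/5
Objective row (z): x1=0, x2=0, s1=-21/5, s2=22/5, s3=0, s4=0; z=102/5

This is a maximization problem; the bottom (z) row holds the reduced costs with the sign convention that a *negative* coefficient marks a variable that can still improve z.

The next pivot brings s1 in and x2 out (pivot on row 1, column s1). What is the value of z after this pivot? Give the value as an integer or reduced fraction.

45/2

Minimum ratio for s1: (2/5)/(4/5) = 1/2.
z changes by −(z-row coeff of s1)·ratio = −(-21/5)·(1/2) = 21/10.
New z = 102/5 + (21/10) = 45/2.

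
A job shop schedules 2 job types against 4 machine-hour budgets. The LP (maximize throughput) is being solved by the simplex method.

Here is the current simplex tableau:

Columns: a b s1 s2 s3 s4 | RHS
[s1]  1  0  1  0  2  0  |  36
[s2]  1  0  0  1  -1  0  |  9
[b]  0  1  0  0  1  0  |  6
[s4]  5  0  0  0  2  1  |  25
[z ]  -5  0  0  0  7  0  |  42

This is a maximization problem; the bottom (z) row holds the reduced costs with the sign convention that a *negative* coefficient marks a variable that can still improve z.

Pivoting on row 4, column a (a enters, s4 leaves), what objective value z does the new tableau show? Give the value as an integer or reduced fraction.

Minimum ratio for a: 25/5 = 5.
z changes by −(z-row coeff of a)·ratio = −(-5)·5 = 25.
New z = 42 + 25 = 67.

67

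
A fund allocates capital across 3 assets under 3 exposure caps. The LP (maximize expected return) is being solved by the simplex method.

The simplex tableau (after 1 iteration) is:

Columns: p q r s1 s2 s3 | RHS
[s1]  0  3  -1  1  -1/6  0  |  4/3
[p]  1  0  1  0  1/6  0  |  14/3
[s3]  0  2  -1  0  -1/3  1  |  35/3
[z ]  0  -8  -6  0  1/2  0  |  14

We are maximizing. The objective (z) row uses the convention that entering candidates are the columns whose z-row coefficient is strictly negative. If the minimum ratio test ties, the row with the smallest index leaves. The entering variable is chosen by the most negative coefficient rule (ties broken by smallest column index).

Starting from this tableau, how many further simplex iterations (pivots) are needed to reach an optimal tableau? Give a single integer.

2

pivot: q in, s1 out → z = 158/9
pivot: r in, p out → z = 58
No improving column remains; optimal.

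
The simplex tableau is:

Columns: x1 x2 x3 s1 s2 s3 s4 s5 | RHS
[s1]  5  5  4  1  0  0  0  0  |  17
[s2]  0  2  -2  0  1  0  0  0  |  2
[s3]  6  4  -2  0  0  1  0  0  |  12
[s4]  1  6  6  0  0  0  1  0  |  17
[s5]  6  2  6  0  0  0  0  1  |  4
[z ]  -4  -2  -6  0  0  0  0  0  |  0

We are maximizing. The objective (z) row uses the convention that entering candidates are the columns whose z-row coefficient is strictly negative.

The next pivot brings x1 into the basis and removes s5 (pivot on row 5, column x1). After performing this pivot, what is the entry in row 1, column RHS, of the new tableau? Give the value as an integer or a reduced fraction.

Pivot element is row 5, column x1: 6.
Normalize row 5: new (row 5, RHS) = 4/6 = 2/3.
row 1 ← row 1 − 5·(new row 5): 17 − 5·(2/3) = 41/3.

41/3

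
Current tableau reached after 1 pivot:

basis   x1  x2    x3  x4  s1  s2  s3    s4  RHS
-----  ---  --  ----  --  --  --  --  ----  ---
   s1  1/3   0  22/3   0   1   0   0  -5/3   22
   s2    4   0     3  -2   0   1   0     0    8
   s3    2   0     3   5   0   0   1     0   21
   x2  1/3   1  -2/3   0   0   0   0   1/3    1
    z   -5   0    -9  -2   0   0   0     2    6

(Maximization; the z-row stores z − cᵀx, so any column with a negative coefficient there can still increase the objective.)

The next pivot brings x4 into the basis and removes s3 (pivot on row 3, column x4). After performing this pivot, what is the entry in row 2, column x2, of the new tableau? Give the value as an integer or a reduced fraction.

Pivot element is row 3, column x4: 5.
Normalize row 3: new (row 3, x2) = 0/5 = 0.
row 2 ← row 2 − (-2)·(new row 3): 0 − (-2)·0 = 0.

0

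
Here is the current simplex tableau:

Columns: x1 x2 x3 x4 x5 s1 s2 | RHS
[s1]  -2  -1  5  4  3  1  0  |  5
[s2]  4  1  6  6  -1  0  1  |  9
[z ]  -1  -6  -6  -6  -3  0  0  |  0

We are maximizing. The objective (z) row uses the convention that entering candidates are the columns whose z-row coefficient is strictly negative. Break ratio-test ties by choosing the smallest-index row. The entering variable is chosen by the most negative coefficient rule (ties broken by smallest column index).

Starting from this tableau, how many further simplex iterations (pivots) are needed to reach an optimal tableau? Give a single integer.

pivot: x2 in, s2 out → z = 54
pivot: x5 in, s1 out → z = 117
No improving column remains; optimal.

2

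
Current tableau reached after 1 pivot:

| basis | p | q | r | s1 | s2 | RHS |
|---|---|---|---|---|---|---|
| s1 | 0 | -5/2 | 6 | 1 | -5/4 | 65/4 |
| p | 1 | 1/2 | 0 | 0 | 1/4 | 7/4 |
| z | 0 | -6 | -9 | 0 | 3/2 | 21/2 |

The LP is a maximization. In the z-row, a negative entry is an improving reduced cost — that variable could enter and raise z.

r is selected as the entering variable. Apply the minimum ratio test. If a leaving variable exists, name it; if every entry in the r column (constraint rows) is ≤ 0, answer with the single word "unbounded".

Ratios: row 1 (s1): (65/4)/6 = 65/24; row 2 (p): entry 0 ≤ 0, skip.
Minimum ratio is in the s1 row, so s1 leaves.

s1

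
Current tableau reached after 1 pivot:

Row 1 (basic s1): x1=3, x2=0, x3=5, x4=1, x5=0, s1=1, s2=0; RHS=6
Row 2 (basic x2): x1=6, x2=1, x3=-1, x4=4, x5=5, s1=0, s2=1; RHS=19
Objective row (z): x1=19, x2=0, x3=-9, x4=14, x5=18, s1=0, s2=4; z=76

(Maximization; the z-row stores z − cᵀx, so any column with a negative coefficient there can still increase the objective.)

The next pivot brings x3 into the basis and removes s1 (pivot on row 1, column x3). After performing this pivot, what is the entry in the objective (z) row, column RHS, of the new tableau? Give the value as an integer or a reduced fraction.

Pivot element is row 1, column x3: 5.
Normalize row 1: new (row 1, RHS) = 6/5 = 6/5.
z-row ← z-row − (-9)·(new row 1): 76 − (-9)·(6/5) = 434/5.

434/5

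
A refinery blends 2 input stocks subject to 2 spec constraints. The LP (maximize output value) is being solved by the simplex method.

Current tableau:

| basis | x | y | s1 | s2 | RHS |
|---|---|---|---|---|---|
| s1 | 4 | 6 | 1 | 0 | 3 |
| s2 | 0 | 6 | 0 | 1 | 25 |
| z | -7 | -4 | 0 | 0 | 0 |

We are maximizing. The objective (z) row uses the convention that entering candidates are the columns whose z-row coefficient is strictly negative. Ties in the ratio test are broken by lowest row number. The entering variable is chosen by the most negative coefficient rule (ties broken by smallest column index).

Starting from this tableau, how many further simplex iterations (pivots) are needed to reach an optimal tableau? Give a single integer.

pivot: x in, s1 out → z = 21/4
No improving column remains; optimal.

1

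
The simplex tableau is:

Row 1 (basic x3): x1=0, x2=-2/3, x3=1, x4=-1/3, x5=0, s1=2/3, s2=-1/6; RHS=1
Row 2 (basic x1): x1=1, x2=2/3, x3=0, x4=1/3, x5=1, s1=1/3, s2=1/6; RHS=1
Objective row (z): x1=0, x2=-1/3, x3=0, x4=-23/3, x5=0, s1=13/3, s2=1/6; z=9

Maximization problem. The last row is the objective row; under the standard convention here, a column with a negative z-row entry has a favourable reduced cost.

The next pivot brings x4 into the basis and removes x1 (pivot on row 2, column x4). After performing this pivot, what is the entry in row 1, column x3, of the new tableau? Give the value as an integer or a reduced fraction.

Pivot element is row 2, column x4: 1/3.
Normalize row 2: new (row 2, x3) = 0/(1/3) = 0.
row 1 ← row 1 − (-1/3)·(new row 2): 1 − (-1/3)·0 = 1.

1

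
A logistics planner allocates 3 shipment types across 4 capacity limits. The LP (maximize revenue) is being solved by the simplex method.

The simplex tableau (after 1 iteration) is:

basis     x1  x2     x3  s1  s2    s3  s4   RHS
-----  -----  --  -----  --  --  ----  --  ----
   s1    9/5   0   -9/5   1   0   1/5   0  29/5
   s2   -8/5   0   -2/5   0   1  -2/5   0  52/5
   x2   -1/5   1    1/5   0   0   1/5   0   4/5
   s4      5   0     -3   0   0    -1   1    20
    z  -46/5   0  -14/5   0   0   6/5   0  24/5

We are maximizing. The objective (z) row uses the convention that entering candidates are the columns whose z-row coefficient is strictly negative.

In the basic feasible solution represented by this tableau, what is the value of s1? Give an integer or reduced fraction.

29/5

s1 is basic (row 1); its value is the RHS of that row: 29/5.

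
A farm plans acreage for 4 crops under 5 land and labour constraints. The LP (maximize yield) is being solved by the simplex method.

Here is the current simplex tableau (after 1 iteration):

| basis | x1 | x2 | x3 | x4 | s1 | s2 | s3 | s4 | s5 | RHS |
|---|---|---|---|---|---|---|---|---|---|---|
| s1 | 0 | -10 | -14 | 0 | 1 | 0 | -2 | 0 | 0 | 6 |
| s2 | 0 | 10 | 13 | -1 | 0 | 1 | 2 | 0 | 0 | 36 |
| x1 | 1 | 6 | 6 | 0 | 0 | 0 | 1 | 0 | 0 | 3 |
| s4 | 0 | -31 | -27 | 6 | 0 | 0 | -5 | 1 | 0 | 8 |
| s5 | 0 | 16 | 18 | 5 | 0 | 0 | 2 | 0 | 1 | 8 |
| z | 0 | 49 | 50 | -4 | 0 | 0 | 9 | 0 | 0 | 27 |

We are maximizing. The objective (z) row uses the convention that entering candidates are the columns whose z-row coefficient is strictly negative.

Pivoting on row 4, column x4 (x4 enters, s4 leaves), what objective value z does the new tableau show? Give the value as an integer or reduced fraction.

Minimum ratio for x4: 8/6 = 4/3.
z changes by −(z-row coeff of x4)·ratio = −(-4)·(4/3) = 16/3.
New z = 27 + (16/3) = 97/3.

97/3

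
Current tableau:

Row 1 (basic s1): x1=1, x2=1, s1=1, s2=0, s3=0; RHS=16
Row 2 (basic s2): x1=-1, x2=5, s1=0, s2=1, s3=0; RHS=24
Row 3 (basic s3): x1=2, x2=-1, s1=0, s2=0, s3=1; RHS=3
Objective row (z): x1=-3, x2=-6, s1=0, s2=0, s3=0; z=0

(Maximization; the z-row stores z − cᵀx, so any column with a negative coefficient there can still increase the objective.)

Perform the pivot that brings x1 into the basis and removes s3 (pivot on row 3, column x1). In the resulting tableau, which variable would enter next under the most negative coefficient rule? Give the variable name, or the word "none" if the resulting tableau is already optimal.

Pivot element 2. New z-row = old z-row − (-3)·(row 3/2).
Updated z-row coefficients: x1: 0, x2: -15/2, s1: 0, s2: 0, s3: 3/2.
The most negative is -15/2 in column x2, so x2 would enter next.

x2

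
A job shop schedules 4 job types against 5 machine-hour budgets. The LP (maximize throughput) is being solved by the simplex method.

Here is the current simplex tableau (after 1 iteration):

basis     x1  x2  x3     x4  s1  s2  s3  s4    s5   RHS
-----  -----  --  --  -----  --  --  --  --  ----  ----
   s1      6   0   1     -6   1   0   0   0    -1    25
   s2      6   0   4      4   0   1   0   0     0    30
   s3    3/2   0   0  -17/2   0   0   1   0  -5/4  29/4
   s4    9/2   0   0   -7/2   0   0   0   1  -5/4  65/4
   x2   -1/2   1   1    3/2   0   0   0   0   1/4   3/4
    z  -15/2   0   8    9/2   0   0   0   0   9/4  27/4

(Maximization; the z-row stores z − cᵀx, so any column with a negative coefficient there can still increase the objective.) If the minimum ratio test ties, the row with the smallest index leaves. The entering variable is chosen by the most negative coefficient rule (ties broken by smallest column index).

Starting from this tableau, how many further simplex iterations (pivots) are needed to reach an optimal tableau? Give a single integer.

2

pivot: x1 in, s4 out → z = 203/6
pivot: x4 in, s2 out → z = 913/26
No improving column remains; optimal.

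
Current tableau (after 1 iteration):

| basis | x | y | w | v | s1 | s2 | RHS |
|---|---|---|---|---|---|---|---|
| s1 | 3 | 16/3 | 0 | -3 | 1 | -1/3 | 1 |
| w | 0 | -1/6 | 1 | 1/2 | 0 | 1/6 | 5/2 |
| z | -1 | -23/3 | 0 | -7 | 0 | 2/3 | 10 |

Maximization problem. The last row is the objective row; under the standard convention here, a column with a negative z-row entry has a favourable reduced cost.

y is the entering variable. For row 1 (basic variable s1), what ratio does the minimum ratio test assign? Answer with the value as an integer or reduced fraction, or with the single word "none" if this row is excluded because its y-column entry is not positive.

3/16

Ratio = RHS / (y entry) = 1 / (16/3) = 3/16.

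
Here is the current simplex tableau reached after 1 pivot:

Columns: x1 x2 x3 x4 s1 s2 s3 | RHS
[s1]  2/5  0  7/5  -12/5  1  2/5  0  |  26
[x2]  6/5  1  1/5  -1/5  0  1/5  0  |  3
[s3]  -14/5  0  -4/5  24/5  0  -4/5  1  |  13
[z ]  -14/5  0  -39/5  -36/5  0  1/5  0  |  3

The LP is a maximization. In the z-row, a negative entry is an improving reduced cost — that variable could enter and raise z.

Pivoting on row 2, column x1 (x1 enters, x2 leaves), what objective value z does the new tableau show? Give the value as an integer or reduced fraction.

10

Minimum ratio for x1: 3/(6/5) = 5/2.
z changes by −(z-row coeff of x1)·ratio = −(-14/5)·(5/2) = 7.
New z = 3 + 7 = 10.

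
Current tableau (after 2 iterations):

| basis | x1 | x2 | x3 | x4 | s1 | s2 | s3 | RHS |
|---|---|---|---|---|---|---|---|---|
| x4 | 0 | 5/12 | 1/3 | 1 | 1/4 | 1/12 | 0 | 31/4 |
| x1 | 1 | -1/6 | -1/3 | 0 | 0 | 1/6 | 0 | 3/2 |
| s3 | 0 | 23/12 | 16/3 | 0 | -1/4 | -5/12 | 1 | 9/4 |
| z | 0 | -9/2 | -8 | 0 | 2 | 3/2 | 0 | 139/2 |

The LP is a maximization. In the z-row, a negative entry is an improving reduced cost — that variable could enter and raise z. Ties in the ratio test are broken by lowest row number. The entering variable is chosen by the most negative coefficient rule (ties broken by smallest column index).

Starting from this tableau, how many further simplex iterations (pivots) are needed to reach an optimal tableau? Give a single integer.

2

pivot: x3 in, s3 out → z = 583/8
pivot: x2 in, x3 out → z = 1720/23
No improving column remains; optimal.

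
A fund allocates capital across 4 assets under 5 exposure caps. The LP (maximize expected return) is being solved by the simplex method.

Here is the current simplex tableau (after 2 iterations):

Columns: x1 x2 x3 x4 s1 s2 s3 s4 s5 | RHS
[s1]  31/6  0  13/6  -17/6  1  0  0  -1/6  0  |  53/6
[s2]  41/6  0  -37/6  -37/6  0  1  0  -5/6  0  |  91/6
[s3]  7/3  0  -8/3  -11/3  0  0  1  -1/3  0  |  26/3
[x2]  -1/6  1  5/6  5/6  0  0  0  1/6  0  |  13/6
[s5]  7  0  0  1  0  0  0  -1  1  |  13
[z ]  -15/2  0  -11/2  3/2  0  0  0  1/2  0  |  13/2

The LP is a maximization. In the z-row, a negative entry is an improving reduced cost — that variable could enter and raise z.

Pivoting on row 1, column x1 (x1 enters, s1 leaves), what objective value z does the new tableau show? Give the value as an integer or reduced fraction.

599/31

Minimum ratio for x1: (53/6)/(31/6) = 53/31.
z changes by −(z-row coeff of x1)·ratio = −(-15/2)·(53/31) = 795/62.
New z = 13/2 + (795/62) = 599/31.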